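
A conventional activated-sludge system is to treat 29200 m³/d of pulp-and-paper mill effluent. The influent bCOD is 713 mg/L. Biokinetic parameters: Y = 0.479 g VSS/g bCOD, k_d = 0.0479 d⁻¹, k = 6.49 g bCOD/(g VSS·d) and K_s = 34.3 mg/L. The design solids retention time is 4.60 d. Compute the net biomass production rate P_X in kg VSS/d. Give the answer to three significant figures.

P_X ≈ 8140 kg VSS/d

Effluent substrate depends only on kinetics and SRT: S = K_s(1 + k_d θ_c) / [θ_c(Yk − k_d) − 1] = 34.3 × (1 + 0.0479 × 4.60) / [4.60 × (0.479 × 6.49 − 0.0479) − 1] = 41.86 / 13.08 = 3.200 mg/L.
Y_obs = Y / (1 + k_d θ_c) = 0.479 / (1 + 0.0479 × 4.60) = 0.479 / 1.220 = 0.3925.
ΔS = 713 − 3.20 = 709.8 mg/L, so the substrate removal rate is 29200 × 709.8/1000 = 20726 kg bCOD/d.
P_X = Y_obs · Q(S₀ − S) = 0.3925 × 20726 = 8135 kg VSS/d.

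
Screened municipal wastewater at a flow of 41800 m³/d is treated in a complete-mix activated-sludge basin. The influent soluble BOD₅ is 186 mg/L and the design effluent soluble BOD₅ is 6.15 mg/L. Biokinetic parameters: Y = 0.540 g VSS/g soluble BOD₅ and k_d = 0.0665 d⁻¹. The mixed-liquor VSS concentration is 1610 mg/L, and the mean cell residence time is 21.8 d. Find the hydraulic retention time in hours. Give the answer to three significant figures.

From the SRT design equation V = Y Q (S₀−S) θ_c / [X (1 + k_d θ_c)] = 0.540 × 41800 × (186 − 6.15) × 21.8 / [1610 × (1 + 0.0665 × 21.8)] = 8.85×10^7 / 3944 = 22439 m³.
Hydraulic retention time τ = V/Q = 22439 / 41800 = 0.5368 d = 12.88 h.

τ ≈ 12.9 h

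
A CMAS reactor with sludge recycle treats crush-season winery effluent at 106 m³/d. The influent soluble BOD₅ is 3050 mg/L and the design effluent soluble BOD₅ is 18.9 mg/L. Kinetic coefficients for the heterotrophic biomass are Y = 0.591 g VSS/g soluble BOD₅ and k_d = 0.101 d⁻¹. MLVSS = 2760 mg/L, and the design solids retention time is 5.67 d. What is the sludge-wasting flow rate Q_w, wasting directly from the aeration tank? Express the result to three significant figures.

Q_w ≈ 43.7 m³/d

Rearranging the biomass balance for a CMAS with decay, V = Y·Q·ΔS·θ_c / [X·(1+k_d θ_c)] = 0.591 × 106 × (3050 − 18.9) × 5.67 / [2760 × (1 + 0.101 × 5.67)] = 1.08×10^6 / 4341 = 248.0 m³.
With mixed-liquor wasting, θ_c = V/Q_w, so Q_w = V/θ_c = 248.0/5.67 = 43.75 m³/d.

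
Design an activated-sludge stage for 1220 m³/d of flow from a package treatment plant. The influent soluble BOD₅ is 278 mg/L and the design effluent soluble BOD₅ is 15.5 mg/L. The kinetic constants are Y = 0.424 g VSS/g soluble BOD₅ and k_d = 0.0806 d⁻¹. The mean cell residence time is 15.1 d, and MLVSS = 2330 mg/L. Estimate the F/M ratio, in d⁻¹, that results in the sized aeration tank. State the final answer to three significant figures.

Rearranging the biomass balance for a CMAS with decay, V = Y·Q·ΔS·θ_c / [X·(1+k_d θ_c)] = 0.424 × 1220 × (278 − 15.5) × 15.1 / [2330 × (1 + 0.0806 × 15.1)] = 2.05×10^6 / 5166 = 396.9 m³.
F/M = applied load / biomass = Q·S₀/(V·X) = 1220 × 278 / (396.9 × 2330) = 0.3667 d⁻¹.

F/M ≈ 0.367 d⁻¹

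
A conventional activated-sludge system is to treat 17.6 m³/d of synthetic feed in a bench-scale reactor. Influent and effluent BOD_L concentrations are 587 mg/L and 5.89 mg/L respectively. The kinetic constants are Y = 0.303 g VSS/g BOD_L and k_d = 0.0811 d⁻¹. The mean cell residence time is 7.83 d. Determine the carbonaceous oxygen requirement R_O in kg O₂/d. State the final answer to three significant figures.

The observed yield is Y_obs = Y/(1 + k_d·θ_c) = 0.303 / (1 + 0.0811 × 7.83) = 0.303 / 1.635 = 0.1853 g VSS per g BOD_L removed.
ΔS = 587 − 5.89 = 581.1 mg/L, so the substrate removal rate is 17.6 × 581.1/1000 = 10.23 kg BOD_L/d.
Net sludge production P_X = 0.1853 × 10.23 = 1.895 kg VSS/d.
R_O = Q·ΔS − 1.42 P_X = 10.23 − 2.691 = 7.536 kg O₂/d.

R_O ≈ 7.54 kg O₂/d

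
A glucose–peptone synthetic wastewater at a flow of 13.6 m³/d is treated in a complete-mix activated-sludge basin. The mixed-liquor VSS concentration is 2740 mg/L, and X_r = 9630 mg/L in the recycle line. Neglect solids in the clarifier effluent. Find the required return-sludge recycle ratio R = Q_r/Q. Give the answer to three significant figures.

R ≈ 0.398

R = Q_r/Q = X/(X_r − X) = 2740 / (9630 − 2740) = 0.3977.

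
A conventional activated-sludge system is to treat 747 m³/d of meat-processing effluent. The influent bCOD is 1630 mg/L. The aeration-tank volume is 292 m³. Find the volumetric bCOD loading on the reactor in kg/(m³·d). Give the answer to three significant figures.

L_v ≈ 4.17 kg bCOD/(m³·d)

Applied bCOD load per unit volume = Q·S₀/V = (747 × 1630/1000)/292.0 = 4.170 kg bCOD·m⁻³·d⁻¹.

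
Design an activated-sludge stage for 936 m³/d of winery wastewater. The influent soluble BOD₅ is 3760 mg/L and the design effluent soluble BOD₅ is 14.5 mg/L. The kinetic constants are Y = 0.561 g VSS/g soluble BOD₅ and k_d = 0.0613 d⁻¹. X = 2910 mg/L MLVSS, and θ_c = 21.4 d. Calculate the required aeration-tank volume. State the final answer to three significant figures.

From the SRT design equation V = Y Q (S₀−S) θ_c / [X (1 + k_d θ_c)] = 0.561 × 936 × (3760 − 14.5) × 21.4 / [2910 × (1 + 0.0613 × 21.4)] = 4.21×10^7 / 6727 = 6256 m³.

V ≈ 6260 m³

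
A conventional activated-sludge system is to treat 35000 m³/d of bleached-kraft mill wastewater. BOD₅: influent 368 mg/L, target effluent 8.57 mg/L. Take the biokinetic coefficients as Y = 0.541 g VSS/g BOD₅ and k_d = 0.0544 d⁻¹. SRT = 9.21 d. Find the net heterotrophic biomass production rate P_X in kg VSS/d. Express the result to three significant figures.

The observed yield is Y_obs = Y/(1 + k_d·θ_c) = 0.541 / (1 + 0.0544 × 9.21) = 0.541 / 1.501 = 0.3604 g VSS per g BOD₅ removed.
Q·(S₀ − S) = 35000 × (368 − 8.57) × 10⁻³ = 12580 kg/d removed.
P_X = Y_obs · Q(S₀ − S) = 0.3604 × 12580 = 4534 kg VSS/d.

P_X ≈ 4530 kg VSS/d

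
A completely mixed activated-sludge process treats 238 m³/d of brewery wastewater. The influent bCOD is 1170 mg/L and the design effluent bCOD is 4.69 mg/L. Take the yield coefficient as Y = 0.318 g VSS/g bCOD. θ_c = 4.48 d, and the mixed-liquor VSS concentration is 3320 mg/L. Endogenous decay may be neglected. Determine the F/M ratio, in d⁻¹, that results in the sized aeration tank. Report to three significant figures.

F/M ≈ 0.705 d⁻¹

With k_d = 0 the design equation reduces to V = Y Q (S₀−S) θ_c / X = 0.318 × 238 × (1170 − 4.69) × 4.48 / 3320 = 119.0 m³.
Food-to-microorganism ratio F/M = Q S₀ / (V X) = 238 × 1170 / (119.0 × 3320) = 0.7048 d⁻¹.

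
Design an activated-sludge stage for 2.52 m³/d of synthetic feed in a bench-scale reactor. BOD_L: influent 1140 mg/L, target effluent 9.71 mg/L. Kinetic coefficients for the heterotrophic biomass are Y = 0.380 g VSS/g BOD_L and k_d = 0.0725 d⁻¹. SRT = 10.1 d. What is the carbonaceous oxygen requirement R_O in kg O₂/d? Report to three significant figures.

Y_obs = Y / (1 + k_d θ_c) = 0.380 / (1 + 0.0725 × 10.1) = 0.380 / 1.732 = 0.2194.
Substrate removed = Q·(S₀ − S) = 2.52 m³/d × (1140 − 9.71) g/m³ = 2.85×10^3 g/d = 2.848 kg/d.
Net sludge production P_X = 0.2194 × 2.848 = 0.6248 kg VSS/d.
R_O = Q·ΔS − 1.42 P_X = 2.848 − 0.8873 = 1.961 kg O₂/d.

R_O ≈ 1.96 kg O₂/d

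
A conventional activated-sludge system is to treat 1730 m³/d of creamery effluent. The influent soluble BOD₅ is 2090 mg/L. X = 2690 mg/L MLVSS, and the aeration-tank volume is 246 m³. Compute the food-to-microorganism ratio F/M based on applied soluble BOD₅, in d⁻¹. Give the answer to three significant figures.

F/M = applied load / biomass = Q·S₀/(V·X) = 1730 × 2090 / (246.0 × 2690) = 5.464 d⁻¹.

F/M ≈ 5.46 d⁻¹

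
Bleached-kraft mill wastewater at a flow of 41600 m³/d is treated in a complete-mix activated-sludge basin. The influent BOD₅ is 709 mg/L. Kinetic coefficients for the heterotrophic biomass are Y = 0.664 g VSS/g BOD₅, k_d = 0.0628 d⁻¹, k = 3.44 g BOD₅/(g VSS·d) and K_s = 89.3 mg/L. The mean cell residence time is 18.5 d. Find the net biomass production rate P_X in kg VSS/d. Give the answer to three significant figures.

For a completely mixed reactor with recycle the Lawrence–McCarty relation gives S = K_s·(1 + k_d·θ_c) / [θ_c·(Y·k − k_d) − 1] = 89.3 × (1 + 0.0628 × 18.5) / [18.5 × (0.664 × 3.44 − 0.0628) − 1] = 193.0 / 40.10 = 4.815 mg/L.
Correct the yield for decay: Y_obs = Y/(1 + k_d θ_c) = 0.664 / (1 + 0.0628 × 18.5) = 0.664 / 2.162 = 0.3072.
Mass of BOD₅ removed per day: Q(S₀ − S) = 41600 × 704.2 g/m³ = 29294 kg/d.
So the net sludge growth is P_X = 0.3072 × 29294 = 8998 kg VSS/d.

P_X ≈ 9000 kg VSS/d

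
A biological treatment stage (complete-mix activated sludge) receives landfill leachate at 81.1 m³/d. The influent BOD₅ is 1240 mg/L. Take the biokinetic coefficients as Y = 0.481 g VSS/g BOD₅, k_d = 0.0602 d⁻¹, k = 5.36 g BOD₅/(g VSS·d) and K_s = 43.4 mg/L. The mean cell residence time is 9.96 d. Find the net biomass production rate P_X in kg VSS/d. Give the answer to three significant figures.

For a completely mixed reactor with recycle the Lawrence–McCarty relation gives S = K_s·(1 + k_d·θ_c) / [θ_c·(Y·k − k_d) − 1] = 43.4 × (1 + 0.0602 × 9.96) / [9.96 × (0.481 × 5.36 − 0.0602) − 1] = 69.42 / 24.08 = 2.883 mg/L.
Observed yield with endogenous decay: Y_obs = Y / (1 + k_d·θ_c) = 0.481 / (1 + 0.0602 × 9.96) = 0.481 / 1.600 = 0.3007 g VSS/g BOD₅.
Q·(S₀ − S) = 81.1 × (1240 − 2.88) × 10⁻³ = 100.3 kg/d removed.
Net biomass production P_X = Y_obs × Q·(S₀ − S) = 0.3007 × 100.3 = 30.17 kg VSS/d.

P_X ≈ 30.2 kg VSS/d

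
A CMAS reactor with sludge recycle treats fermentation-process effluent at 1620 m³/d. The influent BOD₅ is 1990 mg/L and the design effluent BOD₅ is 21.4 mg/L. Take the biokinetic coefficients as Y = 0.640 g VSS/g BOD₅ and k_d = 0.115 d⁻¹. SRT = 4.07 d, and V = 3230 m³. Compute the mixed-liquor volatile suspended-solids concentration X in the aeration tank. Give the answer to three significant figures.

X = Y·Q·ΔS·θ_c / [V·(1 + k_d θ_c)] = 0.640 × 1620 × (1990 − 21.4) × 4.07 / [3230 × (1 + 0.115 × 4.07)] = 1752 mg/L.

X ≈ 1750 mg/L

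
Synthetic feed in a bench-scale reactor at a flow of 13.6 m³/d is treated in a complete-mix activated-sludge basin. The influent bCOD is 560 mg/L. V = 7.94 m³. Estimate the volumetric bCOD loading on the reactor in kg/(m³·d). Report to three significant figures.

Volumetric loading L_v = Q·S₀ / V = 13.6 × 560 g/m³ / 7.940 m³ = 959.2 g/(m³·d) = 0.9592 kg bCOD/(m³·d).

L_v ≈ 0.959 kg bCOD/(m³·d)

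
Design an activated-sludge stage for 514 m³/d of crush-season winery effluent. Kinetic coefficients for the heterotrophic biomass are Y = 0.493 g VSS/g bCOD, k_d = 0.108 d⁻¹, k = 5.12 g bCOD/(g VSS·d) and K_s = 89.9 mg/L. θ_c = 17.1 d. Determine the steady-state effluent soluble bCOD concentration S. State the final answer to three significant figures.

Effluent substrate depends only on kinetics and SRT: S = K_s(1 + k_d θ_c) / [θ_c(Yk − k_d) − 1] = 89.9 × (1 + 0.108 × 17.1) / [17.1 × (0.493 × 5.12 − 0.108) − 1] = 255.9 / 40.32 = 6.348 mg/L.

S ≈ 6.35 mg/L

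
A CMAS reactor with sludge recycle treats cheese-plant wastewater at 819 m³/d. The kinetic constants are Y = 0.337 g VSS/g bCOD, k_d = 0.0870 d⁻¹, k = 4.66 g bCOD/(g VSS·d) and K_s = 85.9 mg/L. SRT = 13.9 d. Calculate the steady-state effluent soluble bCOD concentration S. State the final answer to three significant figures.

S ≈ 9.67 mg/L

From the Monod/SRT balance for a CMAS, S = K_s·(1+k_d θ_c)/[θ_c·(Y k − k_d) − 1] = 85.9 × (1 + 0.0870 × 13.9) / [13.9 × (0.337 × 4.66 − 0.0870) − 1] = 189.8 / 19.62 = 9.673 mg/L.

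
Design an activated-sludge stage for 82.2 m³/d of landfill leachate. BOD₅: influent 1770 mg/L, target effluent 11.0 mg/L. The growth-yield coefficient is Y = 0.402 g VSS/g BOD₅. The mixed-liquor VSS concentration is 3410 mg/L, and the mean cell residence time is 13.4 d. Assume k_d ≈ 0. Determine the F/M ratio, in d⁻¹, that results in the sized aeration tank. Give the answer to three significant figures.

F/M ≈ 0.187 d⁻¹

With k_d = 0 the design equation reduces to V = Y Q (S₀−S) θ_c / X = 0.402 × 82.2 × (1770 − 11.0) × 13.4 / 3410 = 228.4 m³.
F/M = Q·S₀ / (V·X) = 82.2 × 1770 / (228.4 × 3410) = 0.1868 g BOD₅·(g VSS·d)⁻¹.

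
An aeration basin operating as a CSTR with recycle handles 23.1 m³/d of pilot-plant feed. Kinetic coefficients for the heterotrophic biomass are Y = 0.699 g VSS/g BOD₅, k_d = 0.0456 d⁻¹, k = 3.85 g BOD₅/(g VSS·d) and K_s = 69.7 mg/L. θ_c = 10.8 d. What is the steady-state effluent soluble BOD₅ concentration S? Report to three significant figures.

S ≈ 3.77 mg/L

From the Monod/SRT balance for a CMAS, S = K_s·(1+k_d θ_c)/[θ_c·(Y k − k_d) − 1] = 69.7 × (1 + 0.0456 × 10.8) / [10.8 × (0.699 × 3.85 − 0.0456) − 1] = 104.0 / 27.57 = 3.773 mg/L.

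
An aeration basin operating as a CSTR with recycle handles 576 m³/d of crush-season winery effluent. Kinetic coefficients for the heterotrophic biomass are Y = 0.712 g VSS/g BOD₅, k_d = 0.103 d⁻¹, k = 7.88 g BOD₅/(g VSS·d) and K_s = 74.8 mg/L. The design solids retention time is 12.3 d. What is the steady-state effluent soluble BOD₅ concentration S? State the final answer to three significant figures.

Effluent substrate depends only on kinetics and SRT: S = K_s(1 + k_d θ_c) / [θ_c(Yk − k_d) − 1] = 74.8 × (1 + 0.103 × 12.3) / [12.3 × (0.712 × 7.88 − 0.103) − 1] = 169.6 / 66.74 = 2.541 mg/L.

S ≈ 2.54 mg/L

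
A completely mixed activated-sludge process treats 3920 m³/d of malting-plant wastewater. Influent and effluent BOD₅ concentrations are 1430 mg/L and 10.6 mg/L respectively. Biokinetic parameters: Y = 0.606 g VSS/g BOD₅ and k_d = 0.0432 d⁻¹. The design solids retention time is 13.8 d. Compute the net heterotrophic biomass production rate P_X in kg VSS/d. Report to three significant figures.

Observed yield with endogenous decay: Y_obs = Y / (1 + k_d·θ_c) = 0.606 / (1 + 0.0432 × 13.8) = 0.606 / 1.596 = 0.3797 g VSS/g BOD₅.
Mass of BOD₅ removed per day: Q(S₀ − S) = 3920 × 1419 g/m³ = 5564 kg/d.
Biomass produced: P_X = Y_obs·Q·ΔS = 0.3797 × 5564 ≈ 2112 kg VSS/d.

P_X ≈ 2110 kg VSS/d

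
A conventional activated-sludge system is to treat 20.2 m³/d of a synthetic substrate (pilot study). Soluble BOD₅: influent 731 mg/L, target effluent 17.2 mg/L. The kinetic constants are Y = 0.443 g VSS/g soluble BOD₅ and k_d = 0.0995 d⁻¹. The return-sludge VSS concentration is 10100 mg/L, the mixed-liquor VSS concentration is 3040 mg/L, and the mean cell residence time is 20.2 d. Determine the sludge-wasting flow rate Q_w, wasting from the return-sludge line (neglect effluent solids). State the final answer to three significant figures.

Q_w ≈ 0.210 m³/d

Steady-state biomass mass balance: V·X·(1 + k_d·θ_c) = Y·Q·(S₀ − S)·θ_c, so V = 0.443 × 20.2 × (731 − 17.2) × 20.2 / [3040 × (1 + 0.0995 × 20.2)] = 1.29×10^5 / 9150 = 14.10 m³.
θ_c = V·X/(Q_w·X_r) when wasting from the recycle, so Q_w = V·X/(θ_c·X_r) = 14.10 × 3040 / (20.2 × 10100) = 0.2101 m³/d.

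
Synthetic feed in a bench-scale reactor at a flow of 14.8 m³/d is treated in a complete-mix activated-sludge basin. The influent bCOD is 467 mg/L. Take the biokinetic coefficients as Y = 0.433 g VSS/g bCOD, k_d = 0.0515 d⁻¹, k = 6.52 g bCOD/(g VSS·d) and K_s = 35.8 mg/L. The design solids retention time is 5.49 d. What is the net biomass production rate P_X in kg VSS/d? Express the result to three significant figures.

For a completely mixed reactor with recycle the Lawrence–McCarty relation gives S = K_s·(1 + k_d·θ_c) / [θ_c·(Y·k − k_d) − 1] = 35.8 × (1 + 0.0515 × 5.49) / [5.49 × (0.433 × 6.52 − 0.0515) − 1] = 45.92 / 14.22 = 3.230 mg/L.
Observed yield with endogenous decay: Y_obs = Y / (1 + k_d·θ_c) = 0.433 / (1 + 0.0515 × 5.49) = 0.433 / 1.283 = 0.3376 g VSS/g bCOD.
Substrate removed = Q·(S₀ − S) = 14.8 m³/d × (467 − 3.23) g/m³ = 6.86×10^3 g/d = 6.864 kg/d.
Net biomass production P_X = Y_obs × Q·(S₀ − S) = 0.3376 × 6.864 = 2.317 kg VSS/d.

P_X ≈ 2.32 kg VSS/d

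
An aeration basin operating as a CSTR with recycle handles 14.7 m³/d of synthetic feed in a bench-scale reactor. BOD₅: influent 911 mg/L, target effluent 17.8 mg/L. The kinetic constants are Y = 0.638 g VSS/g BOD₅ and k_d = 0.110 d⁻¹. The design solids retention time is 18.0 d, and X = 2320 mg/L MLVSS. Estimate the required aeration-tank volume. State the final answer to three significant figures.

From the SRT design equation V = Y Q (S₀−S) θ_c / [X (1 + k_d θ_c)] = 0.638 × 14.7 × (911 − 17.8) × 18.0 / [2320 × (1 + 0.110 × 18.0)] = 1.51×10^5 / 6914 = 21.81 m³.

V ≈ 21.8 m³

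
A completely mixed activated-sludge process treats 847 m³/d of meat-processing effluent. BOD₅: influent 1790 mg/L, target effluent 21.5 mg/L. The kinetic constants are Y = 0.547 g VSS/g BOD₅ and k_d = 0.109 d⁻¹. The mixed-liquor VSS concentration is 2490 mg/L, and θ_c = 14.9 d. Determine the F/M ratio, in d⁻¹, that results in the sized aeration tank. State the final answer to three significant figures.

F/M ≈ 0.326 d⁻¹

Steady-state biomass mass balance: V·X·(1 + k_d·θ_c) = Y·Q·(S₀ − S)·θ_c, so V = 0.547 × 847 × (1790 − 21.5) × 14.9 / [2490 × (1 + 0.109 × 14.9)] = 1.22×10^7 / 6534 = 1868 m³.
F/M = Q·S₀ / (V·X) = 847 × 1790 / (1868 × 2490) = 0.3259 g BOD₅·(g VSS·d)⁻¹.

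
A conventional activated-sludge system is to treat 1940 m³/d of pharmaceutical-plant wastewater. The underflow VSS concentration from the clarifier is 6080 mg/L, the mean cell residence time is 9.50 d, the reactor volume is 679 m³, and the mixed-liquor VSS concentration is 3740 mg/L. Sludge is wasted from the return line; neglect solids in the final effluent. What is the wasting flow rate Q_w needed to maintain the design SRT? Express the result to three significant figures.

Wasting from the return line (neglecting effluent solids): Q_w = V·X / (θ_c·X_r) = 679.0 × 3740 / (9.50 × 6080) = 43.97 m³/d.

Q_w ≈ 44.0 m³/d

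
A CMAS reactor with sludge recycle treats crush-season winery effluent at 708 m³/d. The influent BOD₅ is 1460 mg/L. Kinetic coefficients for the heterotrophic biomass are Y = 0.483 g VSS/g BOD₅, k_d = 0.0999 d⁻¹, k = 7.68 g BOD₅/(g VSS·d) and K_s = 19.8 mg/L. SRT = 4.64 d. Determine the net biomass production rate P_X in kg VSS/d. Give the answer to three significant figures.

P_X ≈ 341 kg VSS/d

Effluent substrate depends only on kinetics and SRT: S = K_s(1 + k_d θ_c) / [θ_c(Yk − k_d) − 1] = 19.8 × (1 + 0.0999 × 4.64) / [4.64 × (0.483 × 7.68 − 0.0999) − 1] = 28.98 / 15.75 = 1.840 mg/L.
Correct the yield for decay: Y_obs = Y/(1 + k_d θ_c) = 0.483 / (1 + 0.0999 × 4.64) = 0.483 / 1.464 = 0.3300.
Q·(S₀ − S) = 708 × (1460 − 1.84) × 10⁻³ = 1032 kg/d removed.
P_X = Y_obs · Q(S₀ − S) = 0.3300 × 1032 = 340.7 kg VSS/d.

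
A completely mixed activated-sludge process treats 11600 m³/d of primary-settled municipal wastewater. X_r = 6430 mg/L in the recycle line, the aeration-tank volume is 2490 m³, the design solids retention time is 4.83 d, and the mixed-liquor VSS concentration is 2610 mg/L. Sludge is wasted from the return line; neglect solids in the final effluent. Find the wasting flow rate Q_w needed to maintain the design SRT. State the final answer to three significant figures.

θ_c = V·X/(Q_w·X_r) when wasting from the recycle, so Q_w = V·X/(θ_c·X_r) = 2490 × 2610 / (4.83 × 6430) = 209.3 m³/d.

Q_w ≈ 209 m³/d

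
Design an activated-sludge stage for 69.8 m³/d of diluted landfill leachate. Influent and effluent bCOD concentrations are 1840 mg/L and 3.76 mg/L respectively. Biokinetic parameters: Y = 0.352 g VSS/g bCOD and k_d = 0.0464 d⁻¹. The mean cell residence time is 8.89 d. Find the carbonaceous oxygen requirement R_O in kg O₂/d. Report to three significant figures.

The observed yield is Y_obs = Y/(1 + k_d·θ_c) = 0.352 / (1 + 0.0464 × 8.89) = 0.352 / 1.412 = 0.2492 g VSS per g bCOD removed.
Substrate removed = Q·(S₀ − S) = 69.8 m³/d × (1840 − 3.76) g/m³ = 1.28×10^5 g/d = 128.2 kg/d.
Biomass synthesised: P_X = Y_obs × 128.2 = 31.94 kg VSS/d.
R_O = Q·(S₀ − S) − 1.42·P_X = 128.2 − 1.42 × 31.94 = 82.81 kg O₂/d.

R_O ≈ 82.8 kg O₂/d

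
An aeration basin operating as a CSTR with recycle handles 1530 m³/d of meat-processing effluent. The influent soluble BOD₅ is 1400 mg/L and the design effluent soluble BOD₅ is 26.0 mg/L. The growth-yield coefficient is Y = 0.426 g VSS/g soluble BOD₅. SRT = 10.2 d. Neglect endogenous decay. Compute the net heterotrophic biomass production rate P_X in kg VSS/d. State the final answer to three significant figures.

Since k_d ≈ 0, Y_obs = Y = 0.426 g VSS/g soluble BOD₅.
Substrate removed = Q·(S₀ − S) = 1530 m³/d × (1400 − 26.0) g/m³ = 2.1×10^6 g/d = 2102 kg/d.
Net biomass production P_X = Y_obs × Q·(S₀ − S) = 0.4260 × 2102 = 895.5 kg VSS/d.

P_X ≈ 896 kg VSS/d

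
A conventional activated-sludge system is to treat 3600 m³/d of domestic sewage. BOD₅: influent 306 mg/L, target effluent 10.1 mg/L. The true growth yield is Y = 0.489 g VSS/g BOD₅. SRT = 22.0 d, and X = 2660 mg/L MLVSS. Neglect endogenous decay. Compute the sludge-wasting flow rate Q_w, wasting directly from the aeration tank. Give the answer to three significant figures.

Q_w ≈ 196 m³/d

Biomass mass balance (decay neglected): V·X = Y·Q·(S₀ − S)·θ_c, so V = 0.489 × 3600 × (306 − 10.1) × 22.0 / 2660 = 4308 m³.
For wasting at MLVSS concentration, Q_w = V/θ_c = 4308/22.0 = 195.8 m³/d.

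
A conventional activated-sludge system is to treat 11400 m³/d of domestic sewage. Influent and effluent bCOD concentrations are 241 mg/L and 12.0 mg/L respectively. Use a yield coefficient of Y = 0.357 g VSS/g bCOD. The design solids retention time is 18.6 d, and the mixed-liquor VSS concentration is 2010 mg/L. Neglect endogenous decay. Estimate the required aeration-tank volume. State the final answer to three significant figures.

V ≈ 8620 m³

Biomass mass balance (decay neglected): V·X = Y·Q·(S₀ − S)·θ_c, so V = 0.357 × 11400 × (241 − 12.0) × 18.6 / 2010 = 8624 m³.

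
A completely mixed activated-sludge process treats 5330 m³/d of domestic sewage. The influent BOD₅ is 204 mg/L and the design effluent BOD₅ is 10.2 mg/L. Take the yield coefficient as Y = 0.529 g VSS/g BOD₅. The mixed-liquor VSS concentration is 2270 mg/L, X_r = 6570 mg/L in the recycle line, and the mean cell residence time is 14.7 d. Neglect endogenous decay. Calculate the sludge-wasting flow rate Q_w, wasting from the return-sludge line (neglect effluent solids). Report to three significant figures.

Q_w ≈ 83.2 m³/d

Biomass mass balance (decay neglected): V·X = Y·Q·(S₀ − S)·θ_c, so V = 0.529 × 5330 × (204 − 10.2) × 14.7 / 2270 = 3539 m³.
θ_c = V·X/(Q_w·X_r) when wasting from the recycle, so Q_w = V·X/(θ_c·X_r) = 3539 × 2270 / (14.7 × 6570) = 83.17 m³/d.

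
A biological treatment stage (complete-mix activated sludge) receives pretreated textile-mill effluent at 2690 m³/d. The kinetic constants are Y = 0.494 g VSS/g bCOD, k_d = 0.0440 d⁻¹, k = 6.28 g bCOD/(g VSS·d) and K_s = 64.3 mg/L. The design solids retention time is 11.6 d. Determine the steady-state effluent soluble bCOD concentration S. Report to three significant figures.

For a completely mixed reactor with recycle the Lawrence–McCarty relation gives S = K_s·(1 + k_d·θ_c) / [θ_c·(Y·k − k_d) − 1] = 64.3 × (1 + 0.0440 × 11.6) / [11.6 × (0.494 × 6.28 − 0.0440) − 1] = 97.12 / 34.48 = 2.817 mg/L.

S ≈ 2.82 mg/L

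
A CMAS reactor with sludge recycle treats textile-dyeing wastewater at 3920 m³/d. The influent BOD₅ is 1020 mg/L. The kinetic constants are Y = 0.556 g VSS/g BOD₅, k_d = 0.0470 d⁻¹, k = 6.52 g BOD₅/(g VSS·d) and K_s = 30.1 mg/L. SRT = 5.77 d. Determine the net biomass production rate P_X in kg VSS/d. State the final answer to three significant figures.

P_X ≈ 1750 kg VSS/d

For a completely mixed reactor with recycle the Lawrence–McCarty relation gives S = K_s·(1 + k_d·θ_c) / [θ_c·(Y·k − k_d) − 1] = 30.1 × (1 + 0.0470 × 5.77) / [5.77 × (0.556 × 6.52 − 0.0470) − 1] = 38.26 / 19.65 = 1.948 mg/L.
Observed yield with endogenous decay: Y_obs = Y / (1 + k_d·θ_c) = 0.556 / (1 + 0.0470 × 5.77) = 0.556 / 1.271 = 0.4374 g VSS/g BOD₅.
Substrate removed = Q·(S₀ − S) = 3920 m³/d × (1020 − 1.95) g/m³ = 3.99×10^6 g/d = 3991 kg/d.
Biomass produced: P_X = Y_obs·Q·ΔS = 0.4374 × 3991 ≈ 1745 kg VSS/d.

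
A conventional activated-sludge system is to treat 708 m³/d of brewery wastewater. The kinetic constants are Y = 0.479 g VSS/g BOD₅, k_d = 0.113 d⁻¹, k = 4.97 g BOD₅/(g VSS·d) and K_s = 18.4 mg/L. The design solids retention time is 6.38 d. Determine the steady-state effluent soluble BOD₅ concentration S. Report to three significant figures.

From the Monod/SRT balance for a CMAS, S = K_s·(1+k_d θ_c)/[θ_c·(Y k − k_d) − 1] = 18.4 × (1 + 0.113 × 6.38) / [6.38 × (0.479 × 4.97 − 0.113) − 1] = 31.67 / 13.47 = 2.351 mg/L.

S ≈ 2.35 mg/L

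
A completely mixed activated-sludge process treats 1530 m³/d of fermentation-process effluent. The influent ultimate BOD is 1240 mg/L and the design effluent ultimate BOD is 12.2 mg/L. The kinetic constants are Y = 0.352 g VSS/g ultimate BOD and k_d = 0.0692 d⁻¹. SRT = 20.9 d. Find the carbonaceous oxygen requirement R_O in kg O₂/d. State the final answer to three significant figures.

R_O ≈ 1490 kg O₂/d

The observed yield is Y_obs = Y/(1 + k_d·θ_c) = 0.352 / (1 + 0.0692 × 20.9) = 0.352 / 2.446 = 0.1439 g VSS per g ultimate BOD removed.
Q·(S₀ − S) = 1530 × (1240 − 12.2) × 10⁻³ = 1879 kg/d removed.
P_X = Y_obs·Q·(S₀ − S) = 0.1439 × 1879 = 270.3 kg VSS/d.
R_O = Q·(S₀ − S) − 1.42·P_X = 1879 − 1.42 × 270.3 = 1495 kg O₂/d.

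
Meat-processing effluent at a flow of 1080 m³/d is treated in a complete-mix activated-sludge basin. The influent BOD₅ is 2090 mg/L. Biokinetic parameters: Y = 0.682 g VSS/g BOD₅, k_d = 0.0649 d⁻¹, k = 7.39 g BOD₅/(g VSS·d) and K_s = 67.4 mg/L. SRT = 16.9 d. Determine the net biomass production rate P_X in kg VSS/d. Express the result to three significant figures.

From the Monod/SRT balance for a CMAS, S = K_s·(1+k_d θ_c)/[θ_c·(Y k − k_d) − 1] = 67.4 × (1 + 0.0649 × 16.9) / [16.9 × (0.682 × 7.39 − 0.0649) − 1] = 141.3 / 83.08 = 1.701 mg/L.
Correct the yield for decay: Y_obs = Y/(1 + k_d θ_c) = 0.682 / (1 + 0.0649 × 16.9) = 0.682 / 2.097 = 0.3253.
Q·(S₀ − S) = 1080 × (2090 − 1.70) × 10⁻³ = 2255 kg/d removed.
Net biomass production P_X = Y_obs × Q·(S₀ − S) = 0.3253 × 2255 = 733.6 kg VSS/d.

P_X ≈ 734 kg VSS/d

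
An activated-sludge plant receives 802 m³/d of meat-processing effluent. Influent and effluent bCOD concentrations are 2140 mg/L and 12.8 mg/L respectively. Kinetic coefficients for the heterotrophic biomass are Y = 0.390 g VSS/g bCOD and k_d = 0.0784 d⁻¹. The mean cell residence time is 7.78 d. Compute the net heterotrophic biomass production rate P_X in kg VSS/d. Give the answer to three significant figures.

Observed yield with endogenous decay: Y_obs = Y / (1 + k_d·θ_c) = 0.390 / (1 + 0.0784 × 7.78) = 0.390 / 1.610 = 0.2422 g VSS/g bCOD.
ΔS = 2140 − 12.8 = 2127 mg/L, so the substrate removal rate is 802 × 2127/1000 = 1706 kg bCOD/d.
P_X = Y_obs · Q(S₀ − S) = 0.2422 × 1706 = 413.3 kg VSS/d.

P_X ≈ 413 kg VSS/d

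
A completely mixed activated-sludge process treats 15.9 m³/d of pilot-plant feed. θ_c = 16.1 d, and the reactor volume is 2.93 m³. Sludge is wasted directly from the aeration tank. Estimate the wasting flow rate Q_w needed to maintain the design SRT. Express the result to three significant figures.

For wasting at MLVSS concentration, Q_w = V/θ_c = 2.930/16.1 = 0.1820 m³/d.

Q_w ≈ 0.182 m³/d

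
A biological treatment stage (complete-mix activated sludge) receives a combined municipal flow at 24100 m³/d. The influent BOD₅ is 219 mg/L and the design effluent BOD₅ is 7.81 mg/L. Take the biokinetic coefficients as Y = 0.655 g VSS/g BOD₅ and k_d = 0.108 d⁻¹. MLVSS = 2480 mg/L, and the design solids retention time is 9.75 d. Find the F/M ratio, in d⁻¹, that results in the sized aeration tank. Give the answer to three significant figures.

F/M ≈ 0.333 d⁻¹

Steady-state biomass mass balance: V·X·(1 + k_d·θ_c) = Y·Q·(S₀ − S)·θ_c, so V = 0.655 × 24100 × (219 − 7.81) × 9.75 / [2480 × (1 + 0.108 × 9.75)] = 3.25×10^7 / 5091 = 6384 m³.
F/M = Q·S₀ / (V·X) = 24100 × 219 / (6384 × 2480) = 0.3334 g BOD₅·(g VSS·d)⁻¹.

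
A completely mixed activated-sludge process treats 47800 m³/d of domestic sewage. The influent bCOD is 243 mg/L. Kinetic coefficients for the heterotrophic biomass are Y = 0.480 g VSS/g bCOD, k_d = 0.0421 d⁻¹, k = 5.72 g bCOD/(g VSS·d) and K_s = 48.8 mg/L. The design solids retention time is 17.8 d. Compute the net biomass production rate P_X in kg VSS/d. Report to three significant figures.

P_X ≈ 3160 kg VSS/d

From the Monod/SRT balance for a CMAS, S = K_s·(1+k_d θ_c)/[θ_c·(Y k − k_d) − 1] = 48.8 × (1 + 0.0421 × 17.8) / [17.8 × (0.480 × 5.72 − 0.0421) − 1] = 85.37 / 47.12 = 1.812 mg/L.
Y_obs = Y / (1 + k_d θ_c) = 0.480 / (1 + 0.0421 × 17.8) = 0.480 / 1.749 = 0.2744.
Substrate removed = Q·(S₀ − S) = 47800 m³/d × (243 − 1.81) g/m³ = 1.15×10^7 g/d = 11529 kg/d.
Net biomass production P_X = Y_obs × Q·(S₀ − S) = 0.2744 × 11529 = 3163 kg VSS/d.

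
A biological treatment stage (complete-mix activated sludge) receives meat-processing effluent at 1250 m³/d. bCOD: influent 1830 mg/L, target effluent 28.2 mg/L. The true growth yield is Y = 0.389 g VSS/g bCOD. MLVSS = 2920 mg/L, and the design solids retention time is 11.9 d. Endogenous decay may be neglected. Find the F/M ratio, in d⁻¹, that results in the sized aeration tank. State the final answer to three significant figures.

F/M ≈ 0.219 d⁻¹

Biomass mass balance (decay neglected): V·X = Y·Q·(S₀ − S)·θ_c, so V = 0.389 × 1250 × (1830 − 28.2) × 11.9 / 2920 = 3571 m³.
F/M = applied load / biomass = Q·S₀/(V·X) = 1250 × 1830 / (3571 × 2920) = 0.2194 d⁻¹.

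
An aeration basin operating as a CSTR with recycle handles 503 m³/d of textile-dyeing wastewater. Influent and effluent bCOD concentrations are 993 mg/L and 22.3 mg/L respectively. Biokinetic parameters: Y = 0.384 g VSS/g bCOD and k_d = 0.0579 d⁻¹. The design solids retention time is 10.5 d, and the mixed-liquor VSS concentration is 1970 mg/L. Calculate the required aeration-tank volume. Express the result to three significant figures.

V ≈ 621 m³

Steady-state biomass mass balance: V·X·(1 + k_d·θ_c) = Y·Q·(S₀ − S)·θ_c, so V = 0.384 × 503 × (993 − 22.3) × 10.5 / [1970 × (1 + 0.0579 × 10.5)] = 1.97×10^6 / 3168 = 621.5 m³.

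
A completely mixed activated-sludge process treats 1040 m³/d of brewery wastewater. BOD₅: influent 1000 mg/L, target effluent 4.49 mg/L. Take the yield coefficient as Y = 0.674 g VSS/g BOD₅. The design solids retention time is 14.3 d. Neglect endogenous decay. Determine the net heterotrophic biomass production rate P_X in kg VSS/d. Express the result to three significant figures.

With endogenous decay neglected, the observed yield equals the true yield: Y_obs = Y = 0.674 g VSS/g BOD₅.
Q·(S₀ − S) = 1040 × (1000 − 4.49) × 10⁻³ = 1035 kg/d removed.
So the net sludge growth is P_X = 0.6740 × 1035 = 697.8 kg VSS/d.

P_X ≈ 698 kg VSS/d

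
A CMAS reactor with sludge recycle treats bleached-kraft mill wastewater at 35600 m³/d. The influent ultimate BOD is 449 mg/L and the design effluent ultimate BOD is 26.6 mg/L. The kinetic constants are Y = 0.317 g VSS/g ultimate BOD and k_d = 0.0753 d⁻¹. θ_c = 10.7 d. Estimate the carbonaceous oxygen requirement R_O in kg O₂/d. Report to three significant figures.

R_O ≈ 11300 kg O₂/d

Correct the yield for decay: Y_obs = Y/(1 + k_d θ_c) = 0.317 / (1 + 0.0753 × 10.7) = 0.317 / 1.806 = 0.1756.
ΔS = 449 − 26.6 = 422.4 mg/L, so the substrate removal rate is 35600 × 422.4/1000 = 15037 kg ultimate BOD/d.
Biomass synthesised: P_X = Y_obs × 15037 = 2640 kg VSS/d.
R_O = Q·(S₀ − S) − 1.42·P_X = 15037 − 1.42 × 2640 = 11289 kg O₂/d.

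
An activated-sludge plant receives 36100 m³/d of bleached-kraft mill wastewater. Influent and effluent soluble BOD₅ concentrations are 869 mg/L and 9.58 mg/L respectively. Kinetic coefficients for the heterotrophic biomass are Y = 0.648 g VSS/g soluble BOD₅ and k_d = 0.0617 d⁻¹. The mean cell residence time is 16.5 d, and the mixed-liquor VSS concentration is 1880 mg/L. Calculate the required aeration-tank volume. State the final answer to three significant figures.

V ≈ 87400 m³

Steady-state biomass mass balance: V·X·(1 + k_d·θ_c) = Y·Q·(S₀ − S)·θ_c, so V = 0.648 × 36100 × (869 − 9.58) × 16.5 / [1880 × (1 + 0.0617 × 16.5)] = 3.32×10^8 / 3794 = 87434 m³.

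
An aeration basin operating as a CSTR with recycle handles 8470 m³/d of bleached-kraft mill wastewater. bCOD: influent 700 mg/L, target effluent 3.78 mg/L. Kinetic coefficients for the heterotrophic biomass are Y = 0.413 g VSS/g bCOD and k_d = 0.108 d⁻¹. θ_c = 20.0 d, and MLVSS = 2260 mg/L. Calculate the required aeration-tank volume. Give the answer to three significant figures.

V ≈ 6820 m³

Steady-state biomass mass balance: V·X·(1 + k_d·θ_c) = Y·Q·(S₀ − S)·θ_c, so V = 0.413 × 8470 × (700 − 3.78) × 20.0 / [2260 × (1 + 0.108 × 20.0)] = 4.87×10^7 / 7142 = 6820 m³.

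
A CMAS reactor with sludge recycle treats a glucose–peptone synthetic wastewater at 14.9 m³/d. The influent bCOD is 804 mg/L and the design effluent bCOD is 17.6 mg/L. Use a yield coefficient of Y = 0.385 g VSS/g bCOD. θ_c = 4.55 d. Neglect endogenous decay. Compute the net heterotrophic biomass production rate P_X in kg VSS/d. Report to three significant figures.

With endogenous decay neglected, the observed yield equals the true yield: Y_obs = Y = 0.385 g VSS/g bCOD.
Substrate removed = Q·(S₀ − S) = 14.9 m³/d × (804 − 17.6) g/m³ = 1.17×10^4 g/d = 11.72 kg/d.
So the net sludge growth is P_X = 0.3850 × 11.72 = 4.511 kg VSS/d.

P_X ≈ 4.51 kg VSS/d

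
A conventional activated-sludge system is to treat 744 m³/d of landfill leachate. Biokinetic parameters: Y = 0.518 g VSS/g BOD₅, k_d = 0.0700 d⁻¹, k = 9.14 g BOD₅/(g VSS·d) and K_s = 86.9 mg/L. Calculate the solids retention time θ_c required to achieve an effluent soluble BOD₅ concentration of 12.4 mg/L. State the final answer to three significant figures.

Specific growth rate at S = 12.4 mg/L: μ = YkS/(K_s+S) = 0.518·9.14·12.4/(86.9+12.4) = 0.5912 d⁻¹.
1/θ_c = 0.5912 − 0.0700 = 0.5212 d⁻¹, so θ_c = 1.919 d.

θ_c ≈ 1.92 d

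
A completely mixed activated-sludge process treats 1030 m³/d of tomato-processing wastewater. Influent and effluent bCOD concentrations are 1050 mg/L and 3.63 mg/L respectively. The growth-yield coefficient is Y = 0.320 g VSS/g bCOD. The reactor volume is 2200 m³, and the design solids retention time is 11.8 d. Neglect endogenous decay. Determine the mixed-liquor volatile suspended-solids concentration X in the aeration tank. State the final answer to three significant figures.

X ≈ 1850 mg/L

X = Y·Q·ΔS·θ_c / V = 0.320 × 1030 × (1050 − 3.63) × 11.8 / 2200 = 1850 mg/L.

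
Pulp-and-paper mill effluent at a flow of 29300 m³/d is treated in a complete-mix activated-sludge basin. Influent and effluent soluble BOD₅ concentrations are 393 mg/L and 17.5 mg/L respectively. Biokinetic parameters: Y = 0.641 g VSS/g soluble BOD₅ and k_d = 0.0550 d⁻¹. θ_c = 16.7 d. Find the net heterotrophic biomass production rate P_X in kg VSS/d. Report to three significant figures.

P_X ≈ 3680 kg VSS/d

Y_obs = Y / (1 + k_d θ_c) = 0.641 / (1 + 0.0550 × 16.7) = 0.641 / 1.918 = 0.3341.
Q·(S₀ − S) = 29300 × (393 − 17.5) × 10⁻³ = 11002 kg/d removed.
Net biomass production P_X = Y_obs × Q·(S₀ − S) = 0.3341 × 11002 = 3676 kg VSS/d.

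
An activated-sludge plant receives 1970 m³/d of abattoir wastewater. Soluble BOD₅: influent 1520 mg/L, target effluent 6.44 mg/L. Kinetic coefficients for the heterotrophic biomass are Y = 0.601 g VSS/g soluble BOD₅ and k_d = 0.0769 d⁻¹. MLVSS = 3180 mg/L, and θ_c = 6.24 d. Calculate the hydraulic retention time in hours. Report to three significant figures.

τ ≈ 28.9 h

Steady-state biomass mass balance: V·X·(1 + k_d·θ_c) = Y·Q·(S₀ − S)·θ_c, so V = 0.601 × 1970 × (1520 − 6.44) × 6.24 / [3180 × (1 + 0.0769 × 6.24)] = 1.12×10^7 / 4706 = 2376 m³.
Hydraulic retention time τ = V/Q = 2376 / 1970 = 1.206 d = 28.95 h.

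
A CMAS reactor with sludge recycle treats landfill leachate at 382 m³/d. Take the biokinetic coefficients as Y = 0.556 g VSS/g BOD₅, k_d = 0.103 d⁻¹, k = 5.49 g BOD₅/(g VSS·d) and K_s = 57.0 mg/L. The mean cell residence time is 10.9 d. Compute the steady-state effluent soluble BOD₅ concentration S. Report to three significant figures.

For a completely mixed reactor with recycle the Lawrence–McCarty relation gives S = K_s·(1 + k_d·θ_c) / [θ_c·(Y·k − k_d) − 1] = 57.0 × (1 + 0.103 × 10.9) / [10.9 × (0.556 × 5.49 − 0.103) − 1] = 121.0 / 31.15 = 3.884 mg/L.

S ≈ 3.88 mg/L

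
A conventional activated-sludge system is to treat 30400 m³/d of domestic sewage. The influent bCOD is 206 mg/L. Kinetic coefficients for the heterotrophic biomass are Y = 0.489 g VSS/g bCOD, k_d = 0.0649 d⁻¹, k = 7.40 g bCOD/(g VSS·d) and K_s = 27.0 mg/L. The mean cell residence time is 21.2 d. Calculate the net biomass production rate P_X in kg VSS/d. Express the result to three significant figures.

Effluent substrate depends only on kinetics and SRT: S = K_s(1 + k_d θ_c) / [θ_c(Yk − k_d) − 1] = 27.0 × (1 + 0.0649 × 21.2) / [21.2 × (0.489 × 7.40 − 0.0649) − 1] = 64.15 / 74.34 = 0.8629 mg/L.
The observed yield is Y_obs = Y/(1 + k_d·θ_c) = 0.489 / (1 + 0.0649 × 21.2) = 0.489 / 2.376 = 0.2058 g VSS per g bCOD removed.
Q·(S₀ − S) = 30400 × (206 − 0.863) × 10⁻³ = 6236 kg/d removed.
Net biomass production P_X = Y_obs × Q·(S₀ − S) = 0.2058 × 6236 = 1284 kg VSS/d.

P_X ≈ 1280 kg VSS/d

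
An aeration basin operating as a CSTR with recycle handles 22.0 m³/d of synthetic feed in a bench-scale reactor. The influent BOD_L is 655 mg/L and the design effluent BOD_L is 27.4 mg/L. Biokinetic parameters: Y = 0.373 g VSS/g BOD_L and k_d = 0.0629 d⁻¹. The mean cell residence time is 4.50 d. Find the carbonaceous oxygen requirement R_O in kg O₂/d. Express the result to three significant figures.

Correct the yield for decay: Y_obs = Y/(1 + k_d θ_c) = 0.373 / (1 + 0.0629 × 4.50) = 0.373 / 1.283 = 0.2907.
Q·(S₀ − S) = 22.0 × (655 − 27.4) × 10⁻³ = 13.81 kg/d removed.
Net sludge production P_X = 0.2907 × 13.81 = 4.014 kg VSS/d.
Carbonaceous O₂ demand = substrate oxidised − cell-mass equivalent = 13.81 − 1.42 × 4.014 = 8.107 kg O₂/d.

R_O ≈ 8.11 kg O₂/d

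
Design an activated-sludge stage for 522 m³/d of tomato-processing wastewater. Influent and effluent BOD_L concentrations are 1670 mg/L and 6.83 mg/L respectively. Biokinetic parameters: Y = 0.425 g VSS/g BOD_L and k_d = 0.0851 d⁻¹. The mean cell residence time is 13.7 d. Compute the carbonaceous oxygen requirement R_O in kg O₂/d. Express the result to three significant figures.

R_O ≈ 626 kg O₂/d

Observed yield with endogenous decay: Y_obs = Y / (1 + k_d·θ_c) = 0.425 / (1 + 0.0851 × 13.7) = 0.425 / 2.166 = 0.1962 g VSS/g BOD_L.
ΔS = 1670 − 6.83 = 1663 mg/L, so the substrate removal rate is 522 × 1663/1000 = 868.2 kg BOD_L/d.
Net sludge production P_X = 0.1962 × 868.2 = 170.4 kg VSS/d.
R_O = Q·ΔS − 1.42 P_X = 868.2 − 241.9 = 626.3 kg O₂/d.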